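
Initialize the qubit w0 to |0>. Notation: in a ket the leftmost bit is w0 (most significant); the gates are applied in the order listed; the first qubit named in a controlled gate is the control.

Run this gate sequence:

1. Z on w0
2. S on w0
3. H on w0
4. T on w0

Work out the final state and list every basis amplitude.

The final amplitudes are sqrt(2)/2 on |0>, sqrt(2)*exp(I*pi/4)/2 on |1>.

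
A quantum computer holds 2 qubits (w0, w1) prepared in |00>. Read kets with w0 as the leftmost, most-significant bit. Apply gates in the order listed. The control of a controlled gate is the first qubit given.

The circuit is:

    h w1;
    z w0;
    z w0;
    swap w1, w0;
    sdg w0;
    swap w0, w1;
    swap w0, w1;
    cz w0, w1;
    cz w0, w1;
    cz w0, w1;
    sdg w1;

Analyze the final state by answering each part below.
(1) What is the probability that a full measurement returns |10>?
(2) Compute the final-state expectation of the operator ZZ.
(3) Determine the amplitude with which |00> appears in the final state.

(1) The probability of measuring |10> is 1/2. Key observation: steps 6-7 multiply out to the identity, so the circuit reduces to the remaining gates.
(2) The expectation value of ZZ is 0.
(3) The final state's coefficient on |00> equals sqrt(2)/2.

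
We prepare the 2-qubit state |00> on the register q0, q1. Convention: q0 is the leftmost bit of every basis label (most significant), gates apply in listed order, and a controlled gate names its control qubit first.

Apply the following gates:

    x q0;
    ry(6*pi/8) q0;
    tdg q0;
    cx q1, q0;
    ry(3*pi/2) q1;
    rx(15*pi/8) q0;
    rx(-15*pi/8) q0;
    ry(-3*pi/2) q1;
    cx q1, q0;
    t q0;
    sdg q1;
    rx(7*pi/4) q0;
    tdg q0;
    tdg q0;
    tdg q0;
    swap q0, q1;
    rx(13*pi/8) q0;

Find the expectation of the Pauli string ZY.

The expectation value of ZY is sqrt(1/2 - sqrt(2)/4)*sqrt(sqrt(2)/4 + 1/2)*exp(-I*pi/4)*cos(pi/16)**4*cos(3*pi/16)**2 - sqrt(2)*I*sqrt(1/2 - sqrt(2)/4)*sqrt(sqrt(2)/4 + 1/2)*exp(-I*pi/4)*cos(pi/16)**4*cos(3*pi/16)**2/2 - sqrt(1/2 - sqrt(2)/4)*sqrt(sqrt(2)/4 + 1/2)*exp(I*pi/4)*sin(3*pi/16)**2*cos(pi/16)**4 - sqrt(2)*I*sqrt(1/2 - sqrt(2)/4)*sqrt(sqrt(2)/4 + 1/2)*exp(I*pi/4)*sin(3*pi/16)**2*cos(pi/16)**4/2 + 2*sqrt(1/2 - sqrt(2)/4)*sqrt(sqrt(2)/4 + 1/2)*exp(-I*pi/4)*sin(pi/16)**2*cos(pi/16)**2*cos(3*pi/16)**2 - sqrt(2)*I*sqrt(1/2 - sqrt(2)/4)*sqrt(sqrt(2)/4 + 1/2)*exp(-I*pi/4)*sin(pi/16)**2*cos(pi/16)**2*cos(3*pi/16)**2 - 2*sqrt(1/2 - sqrt(2)/4)*sqrt(sqrt(2)/4 + 1/2)*exp(I*pi/4)*sin(pi/16)**2*sin(3*pi/16)**2*cos(pi/16)**2 - sqrt(2)*I*sqrt(1/2 - sqrt(2)/4)*sqrt(sqrt(2)/4 + 1/2)*exp(I*pi/4)*sin(pi/16)**2*sin(3*pi/16)**2*cos(pi/16)**2 + sqrt(1/2 - sqrt(2)/4)*sqrt(sqrt(2)/4 + 1/2)*exp(-I*pi/4)*sin(pi/16)**4*cos(3*pi/16)**2 - sqrt(2)*I*sqrt(1/2 - sqrt(2)/4)*sqrt(sqrt(2)/4 + 1/2)*exp(-I*pi/4)*sin(pi/16)**4*cos(3*pi/16)**2/2 - sqrt(1/2 - sqrt(2)/4)*sqrt(sqrt(2)/4 + 1/2)*exp(I*pi/4)*sin(pi/16)**4*sin(3*pi/16)**2 - sqrt(2)*I*sqrt(1/2 - sqrt(2)/4)*sqrt(sqrt(2)/4 + 1/2)*exp(I*pi/4)*sin(pi/16)**4*sin(3*pi/16)**2/2 + sqrt(2)*I*sqrt(1/2 - sqrt(2)/4)*sqrt(sqrt(2)/4 + 1/2)*exp(-I*pi/4)*sin(pi/16)**4*sin(3*pi/16)**2/2 - sqrt(1/2 - sqrt(2)/4)*sqrt(sqrt(2)/4 + 1/2)*exp(-I*pi/4)*sin(pi/16)**4*sin(3*pi/16)**2 + sqrt(2)*I*sqrt(1/2 - sqrt(2)/4)*sqrt(sqrt(2)/4 + 1/2)*exp(I*pi/4)*sin(pi/16)**4*cos(3*pi/16)**2/2 + sqrt(1/2 - sqrt(2)/4)*sqrt(sqrt(2)/4 + 1/2)*exp(I*pi/4)*sin(pi/16)**4*cos(3*pi/16)**2 + sqrt(2)*I*sqrt(1/2 - sqrt(2)/4)*sqrt(sqrt(2)/4 + 1/2)*exp(-I*pi/4)*sin(pi/16)**2*sin(3*pi/16)**2*cos(pi/16)**2 - 2*sqrt(1/2 - sqrt(2)/4)*sqrt(sqrt(2)/4 + 1/2)*exp(-I*pi/4)*sin(pi/16)**2*sin(3*pi/16)**2*cos(pi/16)**2 + sqrt(2)*I*sqrt(1/2 - sqrt(2)/4)*sqrt(sqrt(2)/4 + 1/2)*exp(I*pi/4)*sin(pi/16)**2*cos(pi/16)**2*cos(3*pi/16)**2 + 2*sqrt(1/2 - sqrt(2)/4)*sqrt(sqrt(2)/4 + 1/2)*exp(I*pi/4)*sin(pi/16)**2*cos(pi/16)**2*cos(3*pi/16)**2 + sqrt(2)*I*sqrt(1/2 - sqrt(2)/4)*sqrt(sqrt(2)/4 + 1/2)*exp(-I*pi/4)*sin(3*pi/16)**2*cos(pi/16)**4/2 - sqrt(1/2 - sqrt(2)/4)*sqrt(sqrt(2)/4 + 1/2)*exp(-I*pi/4)*sin(3*pi/16)**2*cos(pi/16)**4 + sqrt(2)*I*sqrt(1/2 - sqrt(2)/4)*sqrt(sqrt(2)/4 + 1/2)*exp(I*pi/4)*cos(pi/16)**4*cos(3*pi/16)**2/2 + sqrt(1/2 - sqrt(2)/4)*sqrt(sqrt(2)/4 + 1/2)*exp(I*pi/4)*cos(pi/16)**4*cos(3*pi/16)**2. Key observation: gates 3-10 undo each other exactly, leaving only the rest of the circuit to track.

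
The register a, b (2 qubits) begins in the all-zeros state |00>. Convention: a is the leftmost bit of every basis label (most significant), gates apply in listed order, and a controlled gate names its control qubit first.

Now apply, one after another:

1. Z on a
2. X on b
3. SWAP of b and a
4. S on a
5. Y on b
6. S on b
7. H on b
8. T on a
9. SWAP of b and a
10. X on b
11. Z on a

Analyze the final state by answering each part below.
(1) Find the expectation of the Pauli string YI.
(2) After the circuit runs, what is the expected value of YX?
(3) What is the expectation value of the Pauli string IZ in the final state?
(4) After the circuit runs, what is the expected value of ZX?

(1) In the final state, YI has expectation 0.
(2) In the final state, YX has expectation 0.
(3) The expectation value of IZ is 1.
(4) The expectation value of ZX is 0.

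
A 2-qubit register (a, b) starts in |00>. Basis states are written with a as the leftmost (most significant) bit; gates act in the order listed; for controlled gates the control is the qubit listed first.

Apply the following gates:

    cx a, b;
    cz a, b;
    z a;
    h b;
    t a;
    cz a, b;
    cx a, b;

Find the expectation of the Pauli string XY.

The observable XY averages to 0.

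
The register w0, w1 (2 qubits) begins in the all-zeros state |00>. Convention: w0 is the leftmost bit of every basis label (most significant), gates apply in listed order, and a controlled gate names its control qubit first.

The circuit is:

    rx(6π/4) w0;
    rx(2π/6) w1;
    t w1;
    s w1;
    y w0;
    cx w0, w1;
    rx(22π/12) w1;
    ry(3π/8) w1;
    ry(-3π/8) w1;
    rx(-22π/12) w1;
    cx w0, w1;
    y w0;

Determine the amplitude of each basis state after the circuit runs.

The resulting statevector has amplitude -sqrt(6)/4 on |00>, -sqrt(2)*exp(I*pi/4)/4 on |01>, -sqrt(6)*I/4 on |10>, -sqrt(2)*exp(3*I*pi/4)/4 on |11>. Key observation: the block from step 5 through step 12 cancels to the identity and can be dropped.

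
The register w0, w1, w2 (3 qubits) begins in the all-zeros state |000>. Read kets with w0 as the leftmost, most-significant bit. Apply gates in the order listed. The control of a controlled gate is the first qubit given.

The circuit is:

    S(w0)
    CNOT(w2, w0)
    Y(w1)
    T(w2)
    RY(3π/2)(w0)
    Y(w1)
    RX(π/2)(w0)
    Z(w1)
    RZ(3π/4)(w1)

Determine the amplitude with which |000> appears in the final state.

|000> carries amplitude (1 + I)*exp(5*I*pi/8)/2 in the final state.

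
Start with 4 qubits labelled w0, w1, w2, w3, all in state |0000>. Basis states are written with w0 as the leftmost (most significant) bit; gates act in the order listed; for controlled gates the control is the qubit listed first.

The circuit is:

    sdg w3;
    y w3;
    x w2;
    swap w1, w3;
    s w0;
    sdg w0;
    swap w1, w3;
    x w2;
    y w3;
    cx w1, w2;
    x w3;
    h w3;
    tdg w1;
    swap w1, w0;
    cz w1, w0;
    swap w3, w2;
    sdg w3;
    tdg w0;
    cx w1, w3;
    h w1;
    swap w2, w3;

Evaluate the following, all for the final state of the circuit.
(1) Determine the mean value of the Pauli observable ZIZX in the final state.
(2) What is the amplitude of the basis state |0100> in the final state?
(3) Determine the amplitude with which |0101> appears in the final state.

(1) In the final state, ZIZX has expectation -1. Key observation: gates 2-9 undo each other exactly, leaving only the rest of the circuit to track.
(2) The final state's coefficient on |0100> equals 1/2.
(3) The final state's coefficient on |0101> equals -1/2.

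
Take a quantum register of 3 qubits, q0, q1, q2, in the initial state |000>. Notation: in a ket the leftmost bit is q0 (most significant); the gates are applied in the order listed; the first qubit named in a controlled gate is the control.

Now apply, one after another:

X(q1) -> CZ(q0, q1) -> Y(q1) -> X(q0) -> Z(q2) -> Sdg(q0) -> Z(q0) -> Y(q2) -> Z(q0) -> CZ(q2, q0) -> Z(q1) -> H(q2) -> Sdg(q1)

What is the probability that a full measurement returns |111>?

A full measurement returns |111> with probability 0.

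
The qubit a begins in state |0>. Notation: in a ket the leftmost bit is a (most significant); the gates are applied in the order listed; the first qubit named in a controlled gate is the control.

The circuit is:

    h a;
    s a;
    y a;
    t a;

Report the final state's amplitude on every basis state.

The resulting statevector has amplitude sqrt(2)/2 on |0>, sqrt(2)*exp(3*I*pi/4)/2 on |1>.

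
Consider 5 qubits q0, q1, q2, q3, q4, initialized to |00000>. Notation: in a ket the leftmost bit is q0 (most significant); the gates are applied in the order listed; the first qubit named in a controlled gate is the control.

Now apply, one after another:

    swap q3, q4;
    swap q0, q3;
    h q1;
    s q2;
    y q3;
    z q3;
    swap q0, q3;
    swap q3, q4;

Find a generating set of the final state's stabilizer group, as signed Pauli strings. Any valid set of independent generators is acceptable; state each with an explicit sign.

The final state is stabilized by the group generated by +IXIII, -ZIIII, +IIZII, +IIIZI, +IIIIZ; other independent generating sets are equally valid.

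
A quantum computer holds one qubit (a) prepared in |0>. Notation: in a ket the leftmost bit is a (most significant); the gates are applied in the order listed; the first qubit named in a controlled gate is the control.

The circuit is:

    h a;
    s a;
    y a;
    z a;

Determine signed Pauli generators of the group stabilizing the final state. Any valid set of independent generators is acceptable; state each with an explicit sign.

The final state is stabilized by the group generated by -Y; other independent generating sets are equally valid.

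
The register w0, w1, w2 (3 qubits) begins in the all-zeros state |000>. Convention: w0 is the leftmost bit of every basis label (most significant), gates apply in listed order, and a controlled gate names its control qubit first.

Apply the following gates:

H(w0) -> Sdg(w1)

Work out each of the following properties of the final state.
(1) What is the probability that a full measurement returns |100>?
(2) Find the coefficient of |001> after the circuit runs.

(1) Outcome |100> occurs with probability 1/2.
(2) The final state's coefficient on |001> equals 0.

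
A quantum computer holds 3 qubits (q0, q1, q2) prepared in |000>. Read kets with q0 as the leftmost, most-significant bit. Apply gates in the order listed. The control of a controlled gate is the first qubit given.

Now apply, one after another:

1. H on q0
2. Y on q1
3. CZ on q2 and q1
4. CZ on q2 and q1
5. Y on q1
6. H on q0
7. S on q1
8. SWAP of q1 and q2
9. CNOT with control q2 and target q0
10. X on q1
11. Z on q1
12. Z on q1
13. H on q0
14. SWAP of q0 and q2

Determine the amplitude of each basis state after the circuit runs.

After the circuit, the state carries amplitude sqrt(2)/2 on |010>, sqrt(2)/2 on |011>, and 0 on every other basis state.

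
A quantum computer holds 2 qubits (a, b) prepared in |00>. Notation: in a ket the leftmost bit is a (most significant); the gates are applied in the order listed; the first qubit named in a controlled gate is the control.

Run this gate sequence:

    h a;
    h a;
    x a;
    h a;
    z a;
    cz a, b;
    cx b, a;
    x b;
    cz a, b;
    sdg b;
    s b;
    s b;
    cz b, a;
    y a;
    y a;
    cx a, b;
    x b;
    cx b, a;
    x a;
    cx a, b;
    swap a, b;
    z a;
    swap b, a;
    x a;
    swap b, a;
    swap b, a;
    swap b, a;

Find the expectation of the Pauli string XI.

The observable XI averages to -1. Key observation: gates 2-5 undo each other exactly, leaving only the rest of the circuit to track.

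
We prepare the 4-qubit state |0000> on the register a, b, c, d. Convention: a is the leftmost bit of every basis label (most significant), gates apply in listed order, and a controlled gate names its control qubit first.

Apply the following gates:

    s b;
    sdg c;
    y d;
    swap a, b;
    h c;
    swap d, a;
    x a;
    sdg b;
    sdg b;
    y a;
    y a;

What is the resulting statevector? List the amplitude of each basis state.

After the circuit, the state carries amplitude sqrt(2)*I/2 on |0000>, sqrt(2)*I/2 on |0010>, and 0 on every other basis state.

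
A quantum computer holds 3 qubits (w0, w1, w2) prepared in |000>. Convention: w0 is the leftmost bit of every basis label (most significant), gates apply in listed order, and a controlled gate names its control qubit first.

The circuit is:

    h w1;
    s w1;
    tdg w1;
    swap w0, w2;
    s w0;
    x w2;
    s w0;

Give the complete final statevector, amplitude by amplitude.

The final amplitudes are sqrt(2)/2 on |001>, sqrt(2)*exp(I*pi/4)/2 on |011>, and 0 on every other basis state.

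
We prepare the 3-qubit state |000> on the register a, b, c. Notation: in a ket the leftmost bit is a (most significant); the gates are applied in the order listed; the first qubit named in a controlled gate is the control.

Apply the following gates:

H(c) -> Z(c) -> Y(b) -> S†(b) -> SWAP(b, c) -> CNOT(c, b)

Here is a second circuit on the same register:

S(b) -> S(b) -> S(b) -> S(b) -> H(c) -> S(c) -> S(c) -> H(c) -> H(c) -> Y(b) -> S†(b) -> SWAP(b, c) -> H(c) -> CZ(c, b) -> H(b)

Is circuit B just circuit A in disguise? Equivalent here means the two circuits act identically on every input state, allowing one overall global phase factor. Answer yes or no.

No: there is an input state on which the two circuits produce genuinely different outputs (not merely differing by a phase).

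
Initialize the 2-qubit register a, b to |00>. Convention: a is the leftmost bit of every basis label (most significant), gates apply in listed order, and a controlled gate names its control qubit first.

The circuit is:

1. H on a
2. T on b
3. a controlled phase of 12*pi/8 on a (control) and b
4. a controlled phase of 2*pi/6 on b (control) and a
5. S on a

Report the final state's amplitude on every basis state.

After the circuit, the state carries amplitude sqrt(2)/2 on |00>, 0 on |01>, sqrt(2)*I/2 on |10>, 0 on |11>.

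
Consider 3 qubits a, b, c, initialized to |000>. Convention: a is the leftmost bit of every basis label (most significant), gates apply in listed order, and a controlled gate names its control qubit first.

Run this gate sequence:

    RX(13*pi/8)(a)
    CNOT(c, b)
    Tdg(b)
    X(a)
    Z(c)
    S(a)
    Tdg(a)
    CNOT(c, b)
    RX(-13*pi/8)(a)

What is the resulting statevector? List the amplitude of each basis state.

The resulting statevector has amplitude sqrt(sqrt(2) + 2)*(-exp(3*I*pi/4) + I)/4 on |000>, -sqrt(2 - sqrt(2))/4 + 1/2 + (sqrt(2 - sqrt(2)) + 2)*exp(I*pi/4)/4 on |100>, and 0 on every other basis state.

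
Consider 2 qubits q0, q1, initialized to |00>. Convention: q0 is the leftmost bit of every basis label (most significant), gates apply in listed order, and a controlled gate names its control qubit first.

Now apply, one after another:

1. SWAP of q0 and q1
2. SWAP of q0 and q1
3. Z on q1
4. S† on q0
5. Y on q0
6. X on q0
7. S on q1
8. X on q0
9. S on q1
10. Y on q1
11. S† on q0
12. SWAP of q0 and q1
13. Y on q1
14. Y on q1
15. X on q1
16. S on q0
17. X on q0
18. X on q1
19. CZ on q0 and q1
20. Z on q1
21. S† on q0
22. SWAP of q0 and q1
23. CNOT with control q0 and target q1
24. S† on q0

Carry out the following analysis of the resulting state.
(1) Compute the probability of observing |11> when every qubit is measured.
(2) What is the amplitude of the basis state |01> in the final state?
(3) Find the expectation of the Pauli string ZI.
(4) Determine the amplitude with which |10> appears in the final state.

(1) The probability of measuring |11> is 1.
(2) The amplitude on |01> is 0.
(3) In the final state, ZI has expectation -1.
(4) |10> carries amplitude 0 in the final state.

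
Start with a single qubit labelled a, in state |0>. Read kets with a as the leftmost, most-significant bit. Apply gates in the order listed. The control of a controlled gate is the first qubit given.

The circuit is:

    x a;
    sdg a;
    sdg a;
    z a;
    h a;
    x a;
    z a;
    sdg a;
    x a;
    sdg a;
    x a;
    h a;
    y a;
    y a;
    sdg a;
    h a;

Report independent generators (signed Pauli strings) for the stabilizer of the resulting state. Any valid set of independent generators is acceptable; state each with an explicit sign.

One valid set of independent stabilizer generators is +X (any independent generating set of the same group is equally correct).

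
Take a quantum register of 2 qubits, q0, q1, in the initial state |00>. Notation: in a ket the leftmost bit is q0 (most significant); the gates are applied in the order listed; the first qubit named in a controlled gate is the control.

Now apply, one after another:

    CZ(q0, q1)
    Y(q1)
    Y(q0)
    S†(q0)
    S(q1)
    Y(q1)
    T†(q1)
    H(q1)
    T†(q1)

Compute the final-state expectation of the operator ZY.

The expectation value of ZY is sqrt(2)/2.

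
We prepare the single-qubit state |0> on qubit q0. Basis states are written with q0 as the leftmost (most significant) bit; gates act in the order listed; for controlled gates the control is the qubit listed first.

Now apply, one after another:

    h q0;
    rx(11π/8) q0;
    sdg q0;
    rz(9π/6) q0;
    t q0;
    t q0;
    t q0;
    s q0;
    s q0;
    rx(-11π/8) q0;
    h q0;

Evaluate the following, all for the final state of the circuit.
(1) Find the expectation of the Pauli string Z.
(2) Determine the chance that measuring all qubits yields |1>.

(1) In the final state, Z has expectation -sqrt(2)/2.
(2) A full measurement returns |1> with probability sqrt(2)/4 + 1/2.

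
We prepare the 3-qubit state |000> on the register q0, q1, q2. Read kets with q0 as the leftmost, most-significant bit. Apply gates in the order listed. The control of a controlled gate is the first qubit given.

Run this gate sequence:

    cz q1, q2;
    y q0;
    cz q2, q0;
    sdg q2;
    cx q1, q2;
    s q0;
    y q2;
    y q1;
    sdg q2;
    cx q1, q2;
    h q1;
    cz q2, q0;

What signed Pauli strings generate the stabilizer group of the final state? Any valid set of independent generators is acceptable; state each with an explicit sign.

The stabilizer group can be generated by -IXI, -ZII, +IIZ, among other valid generating sets.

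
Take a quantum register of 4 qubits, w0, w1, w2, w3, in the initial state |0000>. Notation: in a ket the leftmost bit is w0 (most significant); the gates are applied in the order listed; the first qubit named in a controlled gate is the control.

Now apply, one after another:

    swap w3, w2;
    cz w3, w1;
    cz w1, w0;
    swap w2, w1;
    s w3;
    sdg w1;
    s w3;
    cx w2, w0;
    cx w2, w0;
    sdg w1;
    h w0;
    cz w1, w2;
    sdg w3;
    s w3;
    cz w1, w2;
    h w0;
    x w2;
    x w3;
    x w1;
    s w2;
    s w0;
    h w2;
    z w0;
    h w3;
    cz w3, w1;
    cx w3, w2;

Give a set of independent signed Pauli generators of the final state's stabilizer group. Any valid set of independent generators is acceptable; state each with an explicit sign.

The final state is stabilized by the group generated by -IIXI, -IIIX, +ZIII, -IZII; other independent generating sets are equally valid. Key observation: steps 11-16 multiply out to the identity, so the circuit reduces to the remaining gates.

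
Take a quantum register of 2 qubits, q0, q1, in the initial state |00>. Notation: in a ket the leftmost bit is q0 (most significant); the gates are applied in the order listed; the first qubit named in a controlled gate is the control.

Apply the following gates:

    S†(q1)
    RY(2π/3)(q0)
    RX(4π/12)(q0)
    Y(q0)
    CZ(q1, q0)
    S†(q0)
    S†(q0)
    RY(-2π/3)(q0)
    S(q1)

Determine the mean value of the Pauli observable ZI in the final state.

The expectation value of ZI is 5/8.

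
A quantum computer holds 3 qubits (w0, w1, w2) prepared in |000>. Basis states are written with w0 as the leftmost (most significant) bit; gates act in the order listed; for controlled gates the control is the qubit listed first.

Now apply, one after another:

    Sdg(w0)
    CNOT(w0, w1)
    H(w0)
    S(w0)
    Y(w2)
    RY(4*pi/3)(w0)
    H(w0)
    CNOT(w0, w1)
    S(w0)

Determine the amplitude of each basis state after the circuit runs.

The resulting statevector has amplitude (1 - I)*(1 + sqrt(3)*I)/4 on |001>, (1 - I)*(1 + sqrt(3)*I)/4 on |111>, and 0 on every other basis state.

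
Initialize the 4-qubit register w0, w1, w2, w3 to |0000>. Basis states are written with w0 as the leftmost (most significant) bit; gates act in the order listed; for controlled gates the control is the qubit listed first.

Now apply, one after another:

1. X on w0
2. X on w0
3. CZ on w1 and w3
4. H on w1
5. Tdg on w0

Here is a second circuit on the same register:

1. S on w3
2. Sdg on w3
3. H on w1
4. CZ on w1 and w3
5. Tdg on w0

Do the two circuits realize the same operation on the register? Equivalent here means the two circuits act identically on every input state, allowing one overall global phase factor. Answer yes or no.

No — the two circuits implement different unitaries, even allowing a global phase.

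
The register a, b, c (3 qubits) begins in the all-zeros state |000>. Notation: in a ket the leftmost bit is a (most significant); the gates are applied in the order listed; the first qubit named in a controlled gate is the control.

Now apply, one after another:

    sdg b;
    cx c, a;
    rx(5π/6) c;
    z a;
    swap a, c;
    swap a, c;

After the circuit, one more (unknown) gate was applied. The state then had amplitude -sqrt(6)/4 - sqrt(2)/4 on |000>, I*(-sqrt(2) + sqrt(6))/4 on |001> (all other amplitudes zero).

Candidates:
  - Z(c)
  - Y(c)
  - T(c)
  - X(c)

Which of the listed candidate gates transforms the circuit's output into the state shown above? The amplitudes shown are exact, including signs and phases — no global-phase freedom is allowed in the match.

The applied gate was Y(c). Key observation: gates 5-6 undo each other exactly, leaving only the rest of the circuit to track.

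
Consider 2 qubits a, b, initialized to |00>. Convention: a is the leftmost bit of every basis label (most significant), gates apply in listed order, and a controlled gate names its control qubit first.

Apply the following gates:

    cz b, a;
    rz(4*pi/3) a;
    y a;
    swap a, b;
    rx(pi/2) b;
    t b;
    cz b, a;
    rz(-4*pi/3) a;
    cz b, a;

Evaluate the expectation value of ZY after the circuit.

In the final state, ZY has expectation sqrt(2)/2.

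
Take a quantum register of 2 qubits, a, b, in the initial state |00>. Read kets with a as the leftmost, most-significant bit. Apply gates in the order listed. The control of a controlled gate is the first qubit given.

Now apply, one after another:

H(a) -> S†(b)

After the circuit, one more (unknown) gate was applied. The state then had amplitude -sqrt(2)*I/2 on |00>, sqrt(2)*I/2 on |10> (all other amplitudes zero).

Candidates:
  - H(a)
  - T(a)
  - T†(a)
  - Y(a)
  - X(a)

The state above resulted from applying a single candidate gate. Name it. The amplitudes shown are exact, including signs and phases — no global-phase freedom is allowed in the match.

It was Y(a) that produced the state shown.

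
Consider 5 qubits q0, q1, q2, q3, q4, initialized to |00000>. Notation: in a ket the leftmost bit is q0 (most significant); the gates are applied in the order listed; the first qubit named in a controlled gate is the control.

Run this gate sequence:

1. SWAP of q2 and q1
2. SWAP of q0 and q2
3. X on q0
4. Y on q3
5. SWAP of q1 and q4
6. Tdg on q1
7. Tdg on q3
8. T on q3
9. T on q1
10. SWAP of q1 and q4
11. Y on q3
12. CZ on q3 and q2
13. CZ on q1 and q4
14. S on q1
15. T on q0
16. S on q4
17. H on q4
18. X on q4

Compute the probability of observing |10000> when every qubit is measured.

Outcome |10000> occurs with probability 1/2. Key observation: steps 4-11 multiply out to the identity, so the circuit reduces to the remaining gates.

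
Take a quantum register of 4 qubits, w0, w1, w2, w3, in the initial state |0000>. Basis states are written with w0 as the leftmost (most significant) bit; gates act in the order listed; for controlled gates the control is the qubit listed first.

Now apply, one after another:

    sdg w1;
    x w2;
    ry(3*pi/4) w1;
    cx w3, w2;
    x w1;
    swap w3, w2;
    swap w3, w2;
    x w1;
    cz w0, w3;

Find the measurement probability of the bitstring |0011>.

A full measurement returns |0011> with probability 0. Key observation: gates 5-8 undo each other exactly, leaving only the rest of the circuit to track.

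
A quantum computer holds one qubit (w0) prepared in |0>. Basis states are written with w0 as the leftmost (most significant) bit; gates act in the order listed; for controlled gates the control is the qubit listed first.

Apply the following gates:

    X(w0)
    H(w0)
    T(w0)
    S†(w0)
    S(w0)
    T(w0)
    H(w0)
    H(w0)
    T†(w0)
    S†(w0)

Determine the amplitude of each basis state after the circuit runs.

After the circuit, the state carries amplitude sqrt(2)/2 on |0>, sqrt(2)*exp(3*I*pi/4)/2 on |1>. Key observation: gates 5-10 undo each other exactly, leaving only the rest of the circuit to track.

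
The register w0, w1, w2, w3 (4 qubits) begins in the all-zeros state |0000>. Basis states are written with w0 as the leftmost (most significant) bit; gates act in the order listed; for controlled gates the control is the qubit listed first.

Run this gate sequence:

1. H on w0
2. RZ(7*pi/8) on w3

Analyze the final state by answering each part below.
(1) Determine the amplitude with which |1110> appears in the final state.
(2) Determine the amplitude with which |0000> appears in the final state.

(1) |1110> carries amplitude 0 in the final state.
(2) |0000> carries amplitude -sqrt(2)*exp(9*I*pi/16)/2 in the final state.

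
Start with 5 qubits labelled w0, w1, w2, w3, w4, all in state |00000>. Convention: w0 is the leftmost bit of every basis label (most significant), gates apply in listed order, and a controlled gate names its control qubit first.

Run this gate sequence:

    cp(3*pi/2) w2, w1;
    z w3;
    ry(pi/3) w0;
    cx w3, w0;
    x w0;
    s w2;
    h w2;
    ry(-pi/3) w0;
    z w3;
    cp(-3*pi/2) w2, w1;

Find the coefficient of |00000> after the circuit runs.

The amplitude on |00000> is sqrt(6)/4.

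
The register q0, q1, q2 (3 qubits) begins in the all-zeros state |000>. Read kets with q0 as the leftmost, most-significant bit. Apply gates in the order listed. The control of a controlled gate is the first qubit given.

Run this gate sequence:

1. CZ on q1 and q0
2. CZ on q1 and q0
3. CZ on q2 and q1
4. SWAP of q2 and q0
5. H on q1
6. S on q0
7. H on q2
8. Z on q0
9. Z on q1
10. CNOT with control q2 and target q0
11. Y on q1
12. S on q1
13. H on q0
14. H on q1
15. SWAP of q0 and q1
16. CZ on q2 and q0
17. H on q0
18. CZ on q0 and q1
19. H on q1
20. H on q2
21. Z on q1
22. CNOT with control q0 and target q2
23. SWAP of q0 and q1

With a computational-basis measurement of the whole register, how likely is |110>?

A full measurement returns |110> with probability 1/8.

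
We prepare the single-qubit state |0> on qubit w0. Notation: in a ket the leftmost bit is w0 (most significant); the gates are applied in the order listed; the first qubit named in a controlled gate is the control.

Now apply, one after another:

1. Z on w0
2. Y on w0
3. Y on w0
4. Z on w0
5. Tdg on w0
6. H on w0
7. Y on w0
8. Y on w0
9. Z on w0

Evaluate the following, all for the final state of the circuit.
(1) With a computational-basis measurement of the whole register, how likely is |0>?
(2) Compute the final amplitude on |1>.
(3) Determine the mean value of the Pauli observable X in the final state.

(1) Outcome |0> occurs with probability 1/2.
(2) The final state's coefficient on |1> equals -sqrt(2)/2.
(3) The observable X averages to -1.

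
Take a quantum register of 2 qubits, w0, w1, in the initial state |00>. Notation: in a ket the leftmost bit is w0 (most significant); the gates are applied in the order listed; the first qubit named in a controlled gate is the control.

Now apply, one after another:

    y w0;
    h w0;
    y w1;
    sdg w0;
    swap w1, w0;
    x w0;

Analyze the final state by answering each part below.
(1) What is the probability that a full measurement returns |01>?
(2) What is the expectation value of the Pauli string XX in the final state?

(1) A full measurement returns |01> with probability 1/2.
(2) The observable XX averages to 0.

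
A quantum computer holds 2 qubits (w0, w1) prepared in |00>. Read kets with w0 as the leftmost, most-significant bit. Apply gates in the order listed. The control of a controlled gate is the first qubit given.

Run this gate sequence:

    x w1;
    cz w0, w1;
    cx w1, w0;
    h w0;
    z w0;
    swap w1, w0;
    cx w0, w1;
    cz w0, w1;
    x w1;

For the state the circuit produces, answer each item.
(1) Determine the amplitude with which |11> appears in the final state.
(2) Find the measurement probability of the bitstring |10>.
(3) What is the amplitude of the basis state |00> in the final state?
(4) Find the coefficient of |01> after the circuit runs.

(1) The final state's coefficient on |11> equals sqrt(2)/2.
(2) The probability of measuring |10> is 1/2.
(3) The final state's coefficient on |00> equals 0.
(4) The final state's coefficient on |01> equals 0.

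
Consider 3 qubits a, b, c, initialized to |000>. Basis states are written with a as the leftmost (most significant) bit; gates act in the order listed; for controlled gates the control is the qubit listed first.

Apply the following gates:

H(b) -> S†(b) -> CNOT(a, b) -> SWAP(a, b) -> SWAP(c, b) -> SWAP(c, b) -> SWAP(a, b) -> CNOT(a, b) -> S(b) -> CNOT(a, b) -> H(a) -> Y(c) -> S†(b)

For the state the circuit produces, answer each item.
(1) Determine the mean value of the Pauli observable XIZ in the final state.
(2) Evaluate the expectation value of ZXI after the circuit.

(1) The observable XIZ averages to -1.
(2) The observable ZXI averages to 0.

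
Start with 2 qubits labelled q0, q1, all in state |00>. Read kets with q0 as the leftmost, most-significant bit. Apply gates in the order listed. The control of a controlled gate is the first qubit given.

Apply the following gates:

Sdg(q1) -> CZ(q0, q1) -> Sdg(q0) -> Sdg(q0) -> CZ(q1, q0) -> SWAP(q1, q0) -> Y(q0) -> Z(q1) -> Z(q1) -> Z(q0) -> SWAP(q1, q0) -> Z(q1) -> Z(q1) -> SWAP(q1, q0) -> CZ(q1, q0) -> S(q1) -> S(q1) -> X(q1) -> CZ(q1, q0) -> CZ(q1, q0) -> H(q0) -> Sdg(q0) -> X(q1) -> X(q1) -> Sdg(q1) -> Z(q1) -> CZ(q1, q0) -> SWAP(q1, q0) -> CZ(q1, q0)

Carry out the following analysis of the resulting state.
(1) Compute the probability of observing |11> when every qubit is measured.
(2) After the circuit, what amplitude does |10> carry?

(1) The probability of measuring |11> is 1/2. Key observation: gates 11-14 undo each other exactly, leaving only the rest of the circuit to track.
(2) |10> carries amplitude sqrt(2)/2 in the final state.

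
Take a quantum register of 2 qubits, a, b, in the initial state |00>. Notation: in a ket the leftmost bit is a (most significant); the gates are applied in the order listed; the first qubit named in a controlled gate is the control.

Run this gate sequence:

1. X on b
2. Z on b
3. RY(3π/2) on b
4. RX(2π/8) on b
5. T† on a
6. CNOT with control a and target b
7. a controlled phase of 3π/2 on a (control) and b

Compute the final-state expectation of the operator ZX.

In the final state, ZX has expectation 1.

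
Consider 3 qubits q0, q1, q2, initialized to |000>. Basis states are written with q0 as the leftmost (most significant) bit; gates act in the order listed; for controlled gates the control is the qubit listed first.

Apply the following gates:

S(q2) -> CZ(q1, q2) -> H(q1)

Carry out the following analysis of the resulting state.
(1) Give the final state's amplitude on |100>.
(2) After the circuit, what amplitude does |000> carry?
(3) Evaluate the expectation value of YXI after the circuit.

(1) The amplitude on |100> is 0.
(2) The amplitude on |000> is sqrt(2)/2.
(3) The observable YXI averages to 0.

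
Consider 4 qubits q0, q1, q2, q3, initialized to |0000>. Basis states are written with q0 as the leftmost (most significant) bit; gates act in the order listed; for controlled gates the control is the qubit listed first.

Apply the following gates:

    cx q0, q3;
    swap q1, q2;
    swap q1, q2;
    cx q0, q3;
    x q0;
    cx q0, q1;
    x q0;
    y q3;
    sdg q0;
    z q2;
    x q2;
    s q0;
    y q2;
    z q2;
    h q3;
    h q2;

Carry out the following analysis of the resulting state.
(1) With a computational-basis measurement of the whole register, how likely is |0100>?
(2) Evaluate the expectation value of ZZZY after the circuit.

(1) Outcome |0100> occurs with probability 1/4. Key observation: gates 1-4 undo each other exactly, leaving only the rest of the circuit to track.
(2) The observable ZZZY averages to 0.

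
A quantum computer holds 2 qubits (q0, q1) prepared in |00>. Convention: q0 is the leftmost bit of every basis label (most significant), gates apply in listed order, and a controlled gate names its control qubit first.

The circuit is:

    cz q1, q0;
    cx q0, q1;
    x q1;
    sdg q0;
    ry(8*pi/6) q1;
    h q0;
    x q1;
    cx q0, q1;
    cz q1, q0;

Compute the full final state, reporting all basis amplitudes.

After the circuit, the state carries amplitude -sqrt(2)/4 on |00>, -sqrt(6)/4 on |01>, -sqrt(6)/4 on |10>, sqrt(2)/4 on |11>.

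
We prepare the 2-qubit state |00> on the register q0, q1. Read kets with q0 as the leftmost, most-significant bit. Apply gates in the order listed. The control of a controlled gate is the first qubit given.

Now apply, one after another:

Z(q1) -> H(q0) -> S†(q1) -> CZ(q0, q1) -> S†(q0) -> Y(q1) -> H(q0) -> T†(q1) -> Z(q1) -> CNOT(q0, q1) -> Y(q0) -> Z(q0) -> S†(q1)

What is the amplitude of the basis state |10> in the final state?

The final state's coefficient on |10> equals 0.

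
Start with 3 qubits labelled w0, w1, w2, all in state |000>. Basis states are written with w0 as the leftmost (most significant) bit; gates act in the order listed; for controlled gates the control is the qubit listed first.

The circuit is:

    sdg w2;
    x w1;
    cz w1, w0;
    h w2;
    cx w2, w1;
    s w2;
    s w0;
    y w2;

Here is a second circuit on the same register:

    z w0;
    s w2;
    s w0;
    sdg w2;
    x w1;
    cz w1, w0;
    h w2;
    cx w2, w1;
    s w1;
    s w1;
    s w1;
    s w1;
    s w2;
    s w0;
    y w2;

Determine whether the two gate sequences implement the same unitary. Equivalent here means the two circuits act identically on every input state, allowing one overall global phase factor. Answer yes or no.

No, they are not equivalent — no single phase factor reconciles the two unitaries.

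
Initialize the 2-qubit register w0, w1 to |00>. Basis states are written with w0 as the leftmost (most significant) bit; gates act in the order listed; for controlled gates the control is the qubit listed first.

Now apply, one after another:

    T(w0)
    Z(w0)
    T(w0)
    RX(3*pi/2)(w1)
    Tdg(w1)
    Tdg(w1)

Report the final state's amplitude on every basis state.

After the circuit, the state carries amplitude -sqrt(2)/2 on |00>, -sqrt(2)/2 on |01>, 0 on |10>, 0 on |11>.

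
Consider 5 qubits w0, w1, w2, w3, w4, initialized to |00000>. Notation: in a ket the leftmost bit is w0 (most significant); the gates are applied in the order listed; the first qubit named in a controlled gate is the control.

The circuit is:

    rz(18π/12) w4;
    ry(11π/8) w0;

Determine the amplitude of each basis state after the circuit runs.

The final amplitudes are exp(I*pi/4)*cos(5*pi/16) on |00000>, -exp(I*pi/4)*sin(5*pi/16) on |10000>, and 0 on every other basis state.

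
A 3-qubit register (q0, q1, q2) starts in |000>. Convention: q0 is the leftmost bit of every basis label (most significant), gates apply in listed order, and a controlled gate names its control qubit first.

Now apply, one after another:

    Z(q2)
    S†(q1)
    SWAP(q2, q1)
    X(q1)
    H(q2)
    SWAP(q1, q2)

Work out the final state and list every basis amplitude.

After the circuit, the state carries amplitude sqrt(2)/2 on |001>, sqrt(2)/2 on |011>, and 0 on every other basis state.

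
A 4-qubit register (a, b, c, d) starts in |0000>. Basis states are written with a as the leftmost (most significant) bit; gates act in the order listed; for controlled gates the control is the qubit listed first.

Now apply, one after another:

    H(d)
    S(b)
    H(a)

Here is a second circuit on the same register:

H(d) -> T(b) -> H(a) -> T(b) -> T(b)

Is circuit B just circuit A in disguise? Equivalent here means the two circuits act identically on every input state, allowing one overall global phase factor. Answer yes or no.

No: there is an input state on which the two circuits produce genuinely different outputs (not merely differing by a phase).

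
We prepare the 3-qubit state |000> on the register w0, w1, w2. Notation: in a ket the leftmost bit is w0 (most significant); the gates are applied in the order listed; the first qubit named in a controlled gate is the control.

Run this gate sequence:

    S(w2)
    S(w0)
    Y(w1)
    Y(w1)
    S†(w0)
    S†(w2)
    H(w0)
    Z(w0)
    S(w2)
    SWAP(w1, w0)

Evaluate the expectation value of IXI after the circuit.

The expectation value of IXI is -1. Key observation: steps 1-6 multiply out to the identity, so the circuit reduces to the remaining gates.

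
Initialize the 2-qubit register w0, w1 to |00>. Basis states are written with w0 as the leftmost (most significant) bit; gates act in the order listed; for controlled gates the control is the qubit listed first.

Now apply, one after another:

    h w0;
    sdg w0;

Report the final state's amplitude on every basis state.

After the circuit, the state carries amplitude sqrt(2)/2 on |00>, 0 on |01>, -sqrt(2)*I/2 on |10>, 0 on |11>.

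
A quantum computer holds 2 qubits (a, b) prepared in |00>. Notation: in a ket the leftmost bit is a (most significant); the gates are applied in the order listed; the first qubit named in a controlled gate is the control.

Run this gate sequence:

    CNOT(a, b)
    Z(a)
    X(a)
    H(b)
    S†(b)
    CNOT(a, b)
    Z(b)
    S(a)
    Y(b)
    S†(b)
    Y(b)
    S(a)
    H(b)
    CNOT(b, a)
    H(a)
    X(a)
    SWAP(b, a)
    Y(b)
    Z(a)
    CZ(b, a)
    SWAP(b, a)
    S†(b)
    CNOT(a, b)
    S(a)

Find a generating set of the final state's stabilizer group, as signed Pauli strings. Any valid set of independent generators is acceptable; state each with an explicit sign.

One valid set of independent stabilizer generators is +XY, +ZZ (any independent generating set of the same group is equally correct).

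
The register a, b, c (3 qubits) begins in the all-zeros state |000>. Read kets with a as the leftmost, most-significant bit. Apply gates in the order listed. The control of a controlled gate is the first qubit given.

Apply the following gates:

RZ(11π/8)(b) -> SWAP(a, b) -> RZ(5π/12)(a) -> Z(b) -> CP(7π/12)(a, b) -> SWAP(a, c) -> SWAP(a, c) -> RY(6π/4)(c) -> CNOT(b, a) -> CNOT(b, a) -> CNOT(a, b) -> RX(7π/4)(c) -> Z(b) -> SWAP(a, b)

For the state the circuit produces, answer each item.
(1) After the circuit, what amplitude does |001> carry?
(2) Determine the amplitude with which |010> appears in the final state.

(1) |001> carries amplitude -sqrt(2)*sqrt(2 - sqrt(2))*exp(29*I*pi/48)/4 + sqrt(2)*sqrt(sqrt(2) + 2)*exp(5*I*pi/48)/4 in the final state. Key observation: steps 9-10 multiply out to the identity, so the circuit reduces to the remaining gates.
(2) The amplitude on |010> is 0.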